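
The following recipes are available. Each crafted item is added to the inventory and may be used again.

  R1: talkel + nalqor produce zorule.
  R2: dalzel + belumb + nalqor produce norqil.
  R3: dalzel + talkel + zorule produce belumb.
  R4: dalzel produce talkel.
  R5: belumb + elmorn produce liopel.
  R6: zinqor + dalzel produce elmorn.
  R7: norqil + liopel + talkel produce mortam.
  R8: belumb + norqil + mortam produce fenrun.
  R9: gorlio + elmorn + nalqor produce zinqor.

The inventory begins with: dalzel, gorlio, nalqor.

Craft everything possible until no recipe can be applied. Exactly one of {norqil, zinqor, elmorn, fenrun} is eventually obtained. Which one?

Using R4, dalzel makes talkel.
talkel + nalqor → zorule (R1).
dalzel + talkel + zorule → belumb (R3).
dalzel + belumb + nalqor → norqil (R2).
fenrun would need belumb, norqil, and mortam (R8), but mortam is never obtained. elmorn would need zinqor and dalzel (R6), but zinqor is never obtained. zinqor would need gorlio, elmorn, and nalqor (R9), but elmorn is never obtained.

norqil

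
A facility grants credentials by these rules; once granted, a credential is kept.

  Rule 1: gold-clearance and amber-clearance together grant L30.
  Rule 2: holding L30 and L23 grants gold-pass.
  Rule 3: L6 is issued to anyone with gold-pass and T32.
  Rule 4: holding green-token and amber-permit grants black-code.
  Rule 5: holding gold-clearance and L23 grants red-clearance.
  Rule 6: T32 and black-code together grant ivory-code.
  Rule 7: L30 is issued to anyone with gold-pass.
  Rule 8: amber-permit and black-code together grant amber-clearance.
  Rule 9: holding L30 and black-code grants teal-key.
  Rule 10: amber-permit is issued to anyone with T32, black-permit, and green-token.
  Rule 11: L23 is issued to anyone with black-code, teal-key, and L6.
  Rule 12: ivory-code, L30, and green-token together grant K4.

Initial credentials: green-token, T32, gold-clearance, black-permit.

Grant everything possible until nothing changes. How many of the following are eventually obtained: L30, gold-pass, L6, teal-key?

2

Holding T32, black-permit, and green-token grants amber-permit (Rule 10).
Holding green-token and amber-permit grants black-code (Rule 4).
Holding amber-permit and black-code grants amber-clearance (Rule 8).
Holding gold-clearance and amber-clearance grants L30 (Rule 1).
Holding L30 and black-code grants teal-key (Rule 9).
L30: reached.
gold-pass would need L30 and L23 (Rule 2), but L23 is never granted.
L6 would need gold-pass and T32 (Rule 3), but gold-pass is never granted.
teal-key: reached.
Reached: L30 and teal-key — 2 of the 4.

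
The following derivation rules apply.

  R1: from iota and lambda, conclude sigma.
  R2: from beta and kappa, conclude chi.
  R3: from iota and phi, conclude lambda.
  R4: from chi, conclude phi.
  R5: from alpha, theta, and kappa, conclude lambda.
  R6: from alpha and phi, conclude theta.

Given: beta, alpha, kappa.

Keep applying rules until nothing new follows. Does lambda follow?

Yes

From beta and kappa, R2 gives chi.
chi holds, so phi follows (R4).
alpha and phi hold, so theta follows (R6).
From alpha, theta, and kappa, R5 gives lambda.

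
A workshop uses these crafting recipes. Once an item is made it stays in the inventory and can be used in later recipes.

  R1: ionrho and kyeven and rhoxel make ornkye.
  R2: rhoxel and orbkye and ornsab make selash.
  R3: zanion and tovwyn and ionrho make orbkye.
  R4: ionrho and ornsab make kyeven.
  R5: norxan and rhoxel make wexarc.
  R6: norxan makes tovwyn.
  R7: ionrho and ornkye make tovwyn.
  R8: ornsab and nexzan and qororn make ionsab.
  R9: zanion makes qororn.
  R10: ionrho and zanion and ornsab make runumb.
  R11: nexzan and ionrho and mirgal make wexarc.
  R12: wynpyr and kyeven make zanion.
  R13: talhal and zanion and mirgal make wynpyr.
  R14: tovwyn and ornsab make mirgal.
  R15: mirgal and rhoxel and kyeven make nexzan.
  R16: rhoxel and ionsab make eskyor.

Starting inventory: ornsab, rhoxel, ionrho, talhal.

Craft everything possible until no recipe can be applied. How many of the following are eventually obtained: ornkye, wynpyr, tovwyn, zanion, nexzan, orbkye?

ionrho and ornsab → kyeven (R4).
Using R1, ionrho, kyeven, and rhoxel make ornkye.
ionrho and ornkye → tovwyn (R7).
Using R14, tovwyn and ornsab make mirgal.
mirgal and rhoxel and kyeven → nexzan (R15).
ornkye: reached.
wynpyr would need talhal, zanion, and mirgal (R13), but zanion is never obtained.
tovwyn: reached.
zanion would need wynpyr and kyeven (R12), but wynpyr is never obtained.
nexzan: reached.
orbkye would need zanion, tovwyn, and ionrho (R3), but zanion is never obtained.
Reached: ornkye, tovwyn, and nexzan — 3 of the 6.

3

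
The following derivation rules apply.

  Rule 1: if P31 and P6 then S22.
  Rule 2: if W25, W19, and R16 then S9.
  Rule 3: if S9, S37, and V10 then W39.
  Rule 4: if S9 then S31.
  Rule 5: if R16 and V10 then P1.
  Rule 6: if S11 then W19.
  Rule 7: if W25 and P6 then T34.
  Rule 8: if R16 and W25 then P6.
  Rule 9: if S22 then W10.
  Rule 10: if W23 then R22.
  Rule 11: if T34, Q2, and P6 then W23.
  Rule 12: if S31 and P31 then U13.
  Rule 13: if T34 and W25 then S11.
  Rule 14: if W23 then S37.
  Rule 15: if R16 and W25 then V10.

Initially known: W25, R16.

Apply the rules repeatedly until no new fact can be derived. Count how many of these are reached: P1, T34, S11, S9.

R16 and W25 hold, so V10 follows (Rule 15).
From R16 and W25, Rule 8 gives P6.
R16 and V10 hold, so P1 follows (Rule 5).
From W25 and P6, Rule 7 gives T34.
T34 and W25 hold, so S11 follows (Rule 13).
From S11, Rule 6 gives W19.
W25, W19, and R16 hold, so S9 follows (Rule 2).
P1: reached.
T34: reached.
S11: reached.
S9: reached.
All 4 are reached.

4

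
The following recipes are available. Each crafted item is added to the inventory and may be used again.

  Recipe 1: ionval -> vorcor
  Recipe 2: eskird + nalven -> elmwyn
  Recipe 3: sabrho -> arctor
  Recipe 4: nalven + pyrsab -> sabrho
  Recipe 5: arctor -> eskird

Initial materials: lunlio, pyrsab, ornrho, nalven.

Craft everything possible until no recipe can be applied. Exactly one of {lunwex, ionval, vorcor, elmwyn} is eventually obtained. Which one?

Using Recipe 4, nalven and pyrsab make sabrho.
Using Recipe 3, sabrho makes arctor.
Using Recipe 5, arctor makes eskird.
Using Recipe 2, eskird and nalven make elmwyn.
No rule produces ionval, and it is not given. vorcor would need ionval (Recipe 1), but ionval is never obtained. No rule produces lunwex, and it is not given.

elmwyn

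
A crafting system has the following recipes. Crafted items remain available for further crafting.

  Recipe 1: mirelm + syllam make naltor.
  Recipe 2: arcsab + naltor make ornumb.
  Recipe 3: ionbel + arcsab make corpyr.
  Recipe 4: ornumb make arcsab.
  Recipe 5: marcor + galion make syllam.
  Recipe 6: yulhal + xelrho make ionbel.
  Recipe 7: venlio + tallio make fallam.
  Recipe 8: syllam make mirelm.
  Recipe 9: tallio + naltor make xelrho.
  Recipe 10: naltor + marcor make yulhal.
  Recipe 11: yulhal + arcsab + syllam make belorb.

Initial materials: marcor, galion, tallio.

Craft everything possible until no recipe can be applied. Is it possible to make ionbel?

Yes

marcor + galion → syllam (Recipe 5).
Using Recipe 8, syllam makes mirelm.
mirelm + syllam → naltor (Recipe 1).
Using Recipe 9, tallio and naltor make xelrho.
Using Recipe 10, naltor and marcor make yulhal.
yulhal + xelrho → ionbel (Recipe 6).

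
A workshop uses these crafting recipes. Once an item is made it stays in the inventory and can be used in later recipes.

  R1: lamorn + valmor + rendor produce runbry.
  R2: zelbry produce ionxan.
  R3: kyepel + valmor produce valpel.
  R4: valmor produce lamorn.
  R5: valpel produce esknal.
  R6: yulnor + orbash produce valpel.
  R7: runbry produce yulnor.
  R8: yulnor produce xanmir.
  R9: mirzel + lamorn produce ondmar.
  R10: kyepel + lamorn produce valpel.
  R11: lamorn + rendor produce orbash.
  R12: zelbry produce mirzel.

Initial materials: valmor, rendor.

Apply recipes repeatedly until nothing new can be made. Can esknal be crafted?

Yes

Using R4, valmor makes lamorn.
Using R1, lamorn, valmor, and rendor make runbry.
Using R11, lamorn and rendor make orbash.
runbry → yulnor (R7).
yulnor + orbash → valpel (R6).
Using R5, valpel makes esknal.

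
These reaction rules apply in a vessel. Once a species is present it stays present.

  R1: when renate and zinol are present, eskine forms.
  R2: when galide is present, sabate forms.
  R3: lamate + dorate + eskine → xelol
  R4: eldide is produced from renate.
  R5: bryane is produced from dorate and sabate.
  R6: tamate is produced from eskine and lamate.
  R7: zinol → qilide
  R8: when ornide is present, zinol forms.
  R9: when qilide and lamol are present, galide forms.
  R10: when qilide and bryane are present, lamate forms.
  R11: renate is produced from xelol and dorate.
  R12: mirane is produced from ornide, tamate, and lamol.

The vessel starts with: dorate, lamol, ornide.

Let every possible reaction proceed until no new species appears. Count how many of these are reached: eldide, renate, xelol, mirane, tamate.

eldide would need renate (R4), but renate never forms.
renate would need xelol and dorate (R11), but xelol never forms.
xelol would need lamate, dorate, and eskine (R3), but eskine never forms.
mirane would need ornide, tamate, and lamol (R12), but tamate never forms.
tamate would need eskine and lamate (R6), but eskine never forms.
None of the 5 are reached.

0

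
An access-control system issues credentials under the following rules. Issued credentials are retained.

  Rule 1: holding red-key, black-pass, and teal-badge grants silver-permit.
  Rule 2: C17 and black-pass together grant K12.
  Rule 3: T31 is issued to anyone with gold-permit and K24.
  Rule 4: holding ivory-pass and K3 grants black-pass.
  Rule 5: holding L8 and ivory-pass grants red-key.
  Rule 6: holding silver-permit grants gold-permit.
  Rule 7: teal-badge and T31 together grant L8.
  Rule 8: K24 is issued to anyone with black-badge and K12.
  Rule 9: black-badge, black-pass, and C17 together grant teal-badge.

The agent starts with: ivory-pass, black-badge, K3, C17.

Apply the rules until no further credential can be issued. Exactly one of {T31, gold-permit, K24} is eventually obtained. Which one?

Holding ivory-pass and K3 grants black-pass (Rule 4).
Holding C17 and black-pass grants K12 (Rule 2).
Holding black-badge and K12 grants K24 (Rule 8).
T31 would need gold-permit and K24 (Rule 3), but gold-permit is never granted. gold-permit would need silver-permit (Rule 6), but silver-permit is never granted.

K24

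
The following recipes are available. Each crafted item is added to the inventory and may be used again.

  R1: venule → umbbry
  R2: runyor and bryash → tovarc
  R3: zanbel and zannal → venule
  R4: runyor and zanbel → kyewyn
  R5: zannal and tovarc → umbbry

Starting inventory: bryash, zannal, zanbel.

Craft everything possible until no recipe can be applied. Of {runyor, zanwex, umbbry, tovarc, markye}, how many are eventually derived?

1

Using R3, zanbel and zannal make venule.
venule → umbbry (R1).
No rule produces runyor, and it is not given.
No rule produces zanwex, and it is not given.
umbbry: reached.
tovarc would need runyor and bryash (R2), but runyor is never obtained.
No rule produces markye, and it is not given.
Reached: umbbry — 1 of the 5.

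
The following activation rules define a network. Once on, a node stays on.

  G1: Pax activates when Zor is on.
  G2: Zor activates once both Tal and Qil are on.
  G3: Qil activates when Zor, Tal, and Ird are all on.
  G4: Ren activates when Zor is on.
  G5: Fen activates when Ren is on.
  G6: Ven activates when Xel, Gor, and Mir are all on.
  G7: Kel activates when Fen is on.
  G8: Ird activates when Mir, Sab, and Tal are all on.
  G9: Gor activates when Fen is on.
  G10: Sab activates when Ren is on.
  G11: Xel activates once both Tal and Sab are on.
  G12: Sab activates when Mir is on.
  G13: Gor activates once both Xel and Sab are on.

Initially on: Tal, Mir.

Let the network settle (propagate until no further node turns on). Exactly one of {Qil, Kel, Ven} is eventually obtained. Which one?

G12: Mir on → Sab on.
Tal and Sab are on, so Xel activates (G11).
Xel and Sab are on, so Gor activates (G13).
G6: Xel, Gor, and Mir on → Ven on.
Kel would need Fen (G7), but Fen never turns on. Qil would need Zor, Tal, and Ird (G3), but Zor never turns on.

Ven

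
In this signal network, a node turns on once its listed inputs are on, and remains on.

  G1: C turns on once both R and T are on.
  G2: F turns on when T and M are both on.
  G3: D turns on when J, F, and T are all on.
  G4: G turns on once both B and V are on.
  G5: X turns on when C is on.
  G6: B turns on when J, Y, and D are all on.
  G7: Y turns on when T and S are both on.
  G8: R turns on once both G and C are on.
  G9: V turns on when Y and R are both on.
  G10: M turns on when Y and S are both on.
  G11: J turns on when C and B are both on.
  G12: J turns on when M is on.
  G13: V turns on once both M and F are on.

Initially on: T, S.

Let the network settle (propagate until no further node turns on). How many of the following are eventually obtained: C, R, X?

0

C would need R and T (G1), but R never turns on.
R would need G and C (G8), but C never turns on.
X would need C (G5), but C never turns on.
None of the 3 are reached.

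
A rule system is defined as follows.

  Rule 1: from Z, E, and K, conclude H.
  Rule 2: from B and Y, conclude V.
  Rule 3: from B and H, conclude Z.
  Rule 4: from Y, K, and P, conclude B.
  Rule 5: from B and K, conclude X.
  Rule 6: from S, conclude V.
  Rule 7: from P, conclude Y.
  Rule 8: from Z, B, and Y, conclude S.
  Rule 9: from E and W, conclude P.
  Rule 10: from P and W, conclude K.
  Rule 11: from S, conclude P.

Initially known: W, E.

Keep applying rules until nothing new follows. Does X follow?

Yes

E and W hold, so P follows (Rule 9).
From P and W, Rule 10 gives K.
From P, Rule 7 gives Y.
From Y, K, and P, Rule 4 gives B.
From B and K, Rule 5 gives X.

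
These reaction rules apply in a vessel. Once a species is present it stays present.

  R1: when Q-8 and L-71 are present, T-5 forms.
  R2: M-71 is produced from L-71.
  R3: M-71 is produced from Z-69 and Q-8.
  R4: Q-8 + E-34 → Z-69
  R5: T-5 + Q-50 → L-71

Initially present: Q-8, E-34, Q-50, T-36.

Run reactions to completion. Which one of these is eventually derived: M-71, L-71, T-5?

M-71

Q-8 and E-34 present → Z-69 forms (R4).
Z-69 and Q-8 present → M-71 forms (R3).
L-71 would need T-5 and Q-50 (R5), but T-5 never forms. T-5 would need Q-8 and L-71 (R1), but L-71 never forms.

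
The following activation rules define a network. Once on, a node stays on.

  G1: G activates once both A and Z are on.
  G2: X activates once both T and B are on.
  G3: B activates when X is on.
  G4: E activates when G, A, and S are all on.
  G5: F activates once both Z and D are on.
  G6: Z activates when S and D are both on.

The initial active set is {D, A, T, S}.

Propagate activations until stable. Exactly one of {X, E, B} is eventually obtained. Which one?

G6: S and D on → Z on.
G1: A and Z on → G on.
G, A, and S are on, so E activates (G4).
B would need X (G3), but X never turns on. X would need T and B (G2), but B never turns on.

E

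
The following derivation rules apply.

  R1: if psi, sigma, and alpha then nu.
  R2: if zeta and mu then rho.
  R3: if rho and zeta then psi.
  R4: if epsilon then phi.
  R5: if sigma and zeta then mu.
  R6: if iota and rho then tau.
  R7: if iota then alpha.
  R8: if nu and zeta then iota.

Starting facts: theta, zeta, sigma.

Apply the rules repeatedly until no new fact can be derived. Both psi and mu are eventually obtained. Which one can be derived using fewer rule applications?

mu

mu: sigma and zeta hold, so mu follows (R5). [1 rule application]
psi: From sigma and zeta, R5 gives mu. From zeta and mu, R2 gives rho. rho and zeta hold, so psi follows (R3). [3 rule applications]
mu needs fewer.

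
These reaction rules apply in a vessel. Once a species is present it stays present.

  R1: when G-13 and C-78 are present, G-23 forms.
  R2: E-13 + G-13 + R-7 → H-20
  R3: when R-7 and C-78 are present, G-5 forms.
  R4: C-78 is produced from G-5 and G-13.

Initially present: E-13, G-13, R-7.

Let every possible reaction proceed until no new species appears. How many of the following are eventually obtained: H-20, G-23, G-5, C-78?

E-13, G-13, and R-7 present → H-20 forms (R2).
H-20: reached.
G-23 would need G-13 and C-78 (R1), but C-78 never forms.
G-5 would need R-7 and C-78 (R3), but C-78 never forms.
C-78 would need G-5 and G-13 (R4), but G-5 never forms.
Reached: H-20 — 1 of the 4.

1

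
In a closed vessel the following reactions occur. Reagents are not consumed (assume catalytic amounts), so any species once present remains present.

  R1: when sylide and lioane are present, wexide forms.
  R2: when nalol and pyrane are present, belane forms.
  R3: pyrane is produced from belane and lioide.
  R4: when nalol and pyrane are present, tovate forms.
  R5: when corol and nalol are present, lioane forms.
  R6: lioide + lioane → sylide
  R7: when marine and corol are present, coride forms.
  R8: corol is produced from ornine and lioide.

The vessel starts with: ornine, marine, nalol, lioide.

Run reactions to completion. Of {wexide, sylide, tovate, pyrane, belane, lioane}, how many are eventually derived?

ornine and lioide present → corol forms (R8).
corol and nalol present → lioane forms (R5).
lioide and lioane present → sylide forms (R6).
sylide and lioane present → wexide forms (R1).
wexide: reached.
sylide: reached.
tovate would need nalol and pyrane (R4), but pyrane never forms.
pyrane would need belane and lioide (R3), but belane never forms.
belane would need nalol and pyrane (R2), but pyrane never forms.
lioane: reached.
Reached: wexide, sylide, and lioane — 3 of the 6.

3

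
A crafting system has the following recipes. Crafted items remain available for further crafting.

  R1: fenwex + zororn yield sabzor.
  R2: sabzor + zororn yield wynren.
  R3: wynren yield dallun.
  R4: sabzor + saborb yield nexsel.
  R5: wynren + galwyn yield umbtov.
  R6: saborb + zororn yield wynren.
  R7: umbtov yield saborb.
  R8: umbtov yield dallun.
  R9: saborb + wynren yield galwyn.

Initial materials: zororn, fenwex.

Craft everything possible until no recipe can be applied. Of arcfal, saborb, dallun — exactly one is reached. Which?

fenwex + zororn → sabzor (R1).
Using R2, sabzor and zororn make wynren.
Using R3, wynren makes dallun.
saborb would need umbtov (R7), but umbtov is never obtained. No rule produces arcfal, and it is not given.

dallun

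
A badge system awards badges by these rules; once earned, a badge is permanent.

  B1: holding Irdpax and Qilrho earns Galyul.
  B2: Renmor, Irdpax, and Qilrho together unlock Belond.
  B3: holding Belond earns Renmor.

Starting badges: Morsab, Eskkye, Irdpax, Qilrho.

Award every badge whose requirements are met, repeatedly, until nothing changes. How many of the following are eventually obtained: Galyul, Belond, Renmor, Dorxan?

With Irdpax and Qilrho, Galyul is earned (B1).
Galyul: reached.
Belond would need Renmor, Irdpax, and Qilrho (B2), but Renmor is never earned.
Renmor would need Belond (B3), but Belond is never earned.
No rule produces Dorxan, and it is not given.
Reached: Galyul — 1 of the 4.

1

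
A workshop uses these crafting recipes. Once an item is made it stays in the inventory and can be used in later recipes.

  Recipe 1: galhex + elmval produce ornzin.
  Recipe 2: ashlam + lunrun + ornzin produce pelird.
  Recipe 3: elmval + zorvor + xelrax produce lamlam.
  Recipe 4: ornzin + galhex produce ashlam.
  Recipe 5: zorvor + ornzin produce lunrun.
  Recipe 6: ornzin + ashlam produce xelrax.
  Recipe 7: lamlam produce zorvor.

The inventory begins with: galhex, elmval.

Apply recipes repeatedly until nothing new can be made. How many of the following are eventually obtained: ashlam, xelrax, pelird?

Using Recipe 1, galhex and elmval make ornzin.
ornzin + galhex → ashlam (Recipe 4).
Using Recipe 6, ornzin and ashlam make xelrax.
ashlam: reached.
xelrax: reached.
pelird would need ashlam, lunrun, and ornzin (Recipe 2), but lunrun is never obtained.
Reached: ashlam and xelrax — 2 of the 3.

2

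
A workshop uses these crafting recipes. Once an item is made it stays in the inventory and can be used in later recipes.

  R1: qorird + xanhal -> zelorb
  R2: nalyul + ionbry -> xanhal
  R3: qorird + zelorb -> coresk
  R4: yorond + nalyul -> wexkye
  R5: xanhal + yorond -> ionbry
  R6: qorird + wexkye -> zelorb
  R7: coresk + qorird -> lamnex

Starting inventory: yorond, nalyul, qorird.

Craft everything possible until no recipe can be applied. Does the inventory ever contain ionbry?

ionbry would need xanhal and yorond (R5), but xanhal is never obtained.

No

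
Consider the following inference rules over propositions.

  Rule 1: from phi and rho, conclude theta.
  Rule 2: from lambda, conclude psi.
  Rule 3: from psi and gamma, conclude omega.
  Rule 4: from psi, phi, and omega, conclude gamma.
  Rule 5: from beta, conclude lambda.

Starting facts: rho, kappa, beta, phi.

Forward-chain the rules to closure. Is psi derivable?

Yes

From beta, Rule 5 gives lambda.
lambda holds, so psi follows (Rule 2).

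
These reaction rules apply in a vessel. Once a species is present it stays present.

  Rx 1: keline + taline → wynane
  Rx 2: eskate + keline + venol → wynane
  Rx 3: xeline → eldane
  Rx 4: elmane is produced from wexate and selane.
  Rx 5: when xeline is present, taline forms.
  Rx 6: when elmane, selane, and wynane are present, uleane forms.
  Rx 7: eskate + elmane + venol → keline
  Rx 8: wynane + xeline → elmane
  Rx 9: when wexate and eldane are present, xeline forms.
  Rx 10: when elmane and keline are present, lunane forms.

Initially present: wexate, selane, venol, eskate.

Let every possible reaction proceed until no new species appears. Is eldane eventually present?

eldane would need xeline (Rx 3), but xeline never forms.

No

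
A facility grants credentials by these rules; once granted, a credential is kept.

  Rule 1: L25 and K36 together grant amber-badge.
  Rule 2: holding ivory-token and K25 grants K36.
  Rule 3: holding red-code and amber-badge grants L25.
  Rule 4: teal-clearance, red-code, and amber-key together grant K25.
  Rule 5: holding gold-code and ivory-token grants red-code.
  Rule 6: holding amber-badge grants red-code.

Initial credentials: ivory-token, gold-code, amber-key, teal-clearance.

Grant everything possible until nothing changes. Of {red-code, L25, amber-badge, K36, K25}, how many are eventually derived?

Holding gold-code and ivory-token grants red-code (Rule 5).
Holding teal-clearance, red-code, and amber-key grants K25 (Rule 4).
Holding ivory-token and K25 grants K36 (Rule 2).
red-code: reached.
L25 would need red-code and amber-badge (Rule 3), but amber-badge is never granted.
amber-badge would need L25 and K36 (Rule 1), but L25 is never granted.
K36: reached.
K25: reached.
Reached: red-code, K36, and K25 — 3 of the 5.

3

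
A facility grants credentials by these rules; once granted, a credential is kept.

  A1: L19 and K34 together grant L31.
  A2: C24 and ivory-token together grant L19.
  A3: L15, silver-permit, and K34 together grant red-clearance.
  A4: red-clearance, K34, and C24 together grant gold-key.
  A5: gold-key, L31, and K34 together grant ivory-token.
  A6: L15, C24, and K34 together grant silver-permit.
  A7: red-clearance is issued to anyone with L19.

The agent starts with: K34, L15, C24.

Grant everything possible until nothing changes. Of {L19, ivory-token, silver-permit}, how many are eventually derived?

Holding L15, C24, and K34 grants silver-permit (A6).
L19 would need C24 and ivory-token (A2), but ivory-token is never granted.
ivory-token would need gold-key, L31, and K34 (A5), but L31 is never granted.
silver-permit: reached.
Reached: silver-permit — 1 of the 3.

1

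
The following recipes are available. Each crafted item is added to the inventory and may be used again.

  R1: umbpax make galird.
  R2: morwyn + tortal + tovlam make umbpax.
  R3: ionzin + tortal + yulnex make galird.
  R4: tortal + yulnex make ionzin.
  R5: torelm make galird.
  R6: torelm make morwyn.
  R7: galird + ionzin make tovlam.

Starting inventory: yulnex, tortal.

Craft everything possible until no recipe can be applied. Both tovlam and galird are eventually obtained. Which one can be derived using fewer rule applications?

galird: Using R4, tortal and yulnex make ionzin. Using R3, ionzin, tortal, and yulnex make galird. [2 rule applications]
tovlam: tortal + yulnex → ionzin (R4). Using R3, ionzin, tortal, and yulnex make galird. Using R7, galird and ionzin make tovlam. [3 rule applications]
galird needs fewer.

galird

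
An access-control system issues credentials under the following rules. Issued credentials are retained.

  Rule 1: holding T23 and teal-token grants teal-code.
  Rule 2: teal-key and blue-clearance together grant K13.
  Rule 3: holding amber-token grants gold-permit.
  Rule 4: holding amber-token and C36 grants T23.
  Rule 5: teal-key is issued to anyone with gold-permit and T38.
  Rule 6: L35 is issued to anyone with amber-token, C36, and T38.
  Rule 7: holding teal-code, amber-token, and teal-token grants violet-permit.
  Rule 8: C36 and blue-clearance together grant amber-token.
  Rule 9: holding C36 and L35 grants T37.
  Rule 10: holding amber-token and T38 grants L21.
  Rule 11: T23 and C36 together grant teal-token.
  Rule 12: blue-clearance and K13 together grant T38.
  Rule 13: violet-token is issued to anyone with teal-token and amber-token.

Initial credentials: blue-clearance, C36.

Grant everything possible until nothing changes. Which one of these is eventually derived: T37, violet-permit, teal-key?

Holding C36 and blue-clearance grants amber-token (Rule 8).
Holding amber-token and C36 grants T23 (Rule 4).
Holding T23 and C36 grants teal-token (Rule 11).
Holding T23 and teal-token grants teal-code (Rule 1).
Holding teal-code, amber-token, and teal-token grants violet-permit (Rule 7).
T37 would need C36 and L35 (Rule 9), but L35 is never granted. teal-key would need gold-permit and T38 (Rule 5), but T38 is never granted.

violet-permit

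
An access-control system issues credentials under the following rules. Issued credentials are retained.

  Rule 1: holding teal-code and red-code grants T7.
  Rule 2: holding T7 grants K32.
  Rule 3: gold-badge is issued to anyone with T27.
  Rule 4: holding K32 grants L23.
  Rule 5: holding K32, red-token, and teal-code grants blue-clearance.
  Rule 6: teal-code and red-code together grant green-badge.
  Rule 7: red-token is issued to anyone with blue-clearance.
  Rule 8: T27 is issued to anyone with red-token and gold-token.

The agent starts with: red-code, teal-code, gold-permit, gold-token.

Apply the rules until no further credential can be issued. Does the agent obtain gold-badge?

gold-badge would need T27 (Rule 3), but T27 is never granted.

No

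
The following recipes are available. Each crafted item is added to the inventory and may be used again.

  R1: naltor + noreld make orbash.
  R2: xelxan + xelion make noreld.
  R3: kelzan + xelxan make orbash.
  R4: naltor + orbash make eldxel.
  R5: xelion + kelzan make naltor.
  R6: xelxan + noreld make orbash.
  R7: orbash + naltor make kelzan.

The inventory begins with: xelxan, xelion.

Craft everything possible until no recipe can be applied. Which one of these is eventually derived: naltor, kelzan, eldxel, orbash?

orbash

Using R2, xelxan and xelion make noreld.
xelxan + noreld → orbash (R6).
kelzan would need orbash and naltor (R7), but naltor is never obtained. naltor would need xelion and kelzan (R5), but kelzan is never obtained. eldxel would need naltor and orbash (R4), but naltor is never obtained.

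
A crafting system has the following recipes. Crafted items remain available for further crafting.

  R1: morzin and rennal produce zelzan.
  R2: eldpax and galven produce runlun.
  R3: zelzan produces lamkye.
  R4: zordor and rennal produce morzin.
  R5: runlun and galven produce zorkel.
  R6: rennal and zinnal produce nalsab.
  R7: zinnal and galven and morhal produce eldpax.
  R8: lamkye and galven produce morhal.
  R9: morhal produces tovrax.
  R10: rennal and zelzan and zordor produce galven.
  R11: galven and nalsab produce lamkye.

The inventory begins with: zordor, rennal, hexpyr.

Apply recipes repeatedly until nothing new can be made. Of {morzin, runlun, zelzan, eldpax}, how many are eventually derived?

Using R4, zordor and rennal make morzin.
Using R1, morzin and rennal make zelzan.
morzin: reached.
runlun would need eldpax and galven (R2), but eldpax is never obtained.
zelzan: reached.
eldpax would need zinnal, galven, and morhal (R7), but zinnal is never obtained.
Reached: morzin and zelzan — 2 of the 4.

2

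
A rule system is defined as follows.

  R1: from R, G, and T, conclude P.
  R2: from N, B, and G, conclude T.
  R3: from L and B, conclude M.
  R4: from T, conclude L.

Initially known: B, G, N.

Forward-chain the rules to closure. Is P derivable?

P would need R, G, and T (R1), but R is never established.

No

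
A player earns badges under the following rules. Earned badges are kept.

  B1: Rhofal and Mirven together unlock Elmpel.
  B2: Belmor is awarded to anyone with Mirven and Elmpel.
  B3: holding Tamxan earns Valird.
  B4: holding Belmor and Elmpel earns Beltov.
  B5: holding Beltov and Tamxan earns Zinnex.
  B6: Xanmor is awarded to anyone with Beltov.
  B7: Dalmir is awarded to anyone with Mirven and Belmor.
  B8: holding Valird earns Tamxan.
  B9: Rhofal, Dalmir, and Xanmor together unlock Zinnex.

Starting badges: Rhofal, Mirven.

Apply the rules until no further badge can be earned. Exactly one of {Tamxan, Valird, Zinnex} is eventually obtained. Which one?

Zinnex

With Rhofal and Mirven, Elmpel is earned (B1).
With Mirven and Elmpel, Belmor is earned (B2).
With Belmor and Elmpel, Beltov is earned (B4).
With Mirven and Belmor, Dalmir is earned (B7).
With Beltov, Xanmor is earned (B6).
With Rhofal, Dalmir, and Xanmor, Zinnex is earned (B9).
Tamxan would need Valird (B8), but Valird is never earned. Valird would need Tamxan (B3), but Tamxan is never earned.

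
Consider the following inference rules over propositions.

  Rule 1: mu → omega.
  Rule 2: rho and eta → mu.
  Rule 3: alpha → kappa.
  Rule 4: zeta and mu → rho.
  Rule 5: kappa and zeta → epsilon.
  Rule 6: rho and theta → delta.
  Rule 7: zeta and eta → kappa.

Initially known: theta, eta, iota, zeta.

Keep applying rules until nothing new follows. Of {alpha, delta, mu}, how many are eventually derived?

No rule produces alpha, and it is not given.
delta would need rho and theta (Rule 6), but rho is never established.
mu would need rho and eta (Rule 2), but rho is never established.
None of the 3 are reached.

0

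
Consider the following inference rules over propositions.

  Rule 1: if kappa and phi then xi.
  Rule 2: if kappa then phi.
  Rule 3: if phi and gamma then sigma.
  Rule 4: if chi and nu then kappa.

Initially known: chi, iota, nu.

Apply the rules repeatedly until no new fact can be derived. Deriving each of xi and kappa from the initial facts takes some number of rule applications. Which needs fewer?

kappa

kappa: From chi and nu, Rule 4 gives kappa. [1 rule application]
xi: chi and nu hold, so kappa follows (Rule 4). kappa holds, so phi follows (Rule 2). From kappa and phi, Rule 1 gives xi. [3 rule applications]
kappa needs fewer.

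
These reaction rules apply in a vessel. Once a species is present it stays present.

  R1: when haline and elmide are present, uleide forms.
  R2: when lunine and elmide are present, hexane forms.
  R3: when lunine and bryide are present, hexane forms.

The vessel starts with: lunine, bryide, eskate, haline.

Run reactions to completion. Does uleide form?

uleide would need haline and elmide (R1), but elmide never forms.

No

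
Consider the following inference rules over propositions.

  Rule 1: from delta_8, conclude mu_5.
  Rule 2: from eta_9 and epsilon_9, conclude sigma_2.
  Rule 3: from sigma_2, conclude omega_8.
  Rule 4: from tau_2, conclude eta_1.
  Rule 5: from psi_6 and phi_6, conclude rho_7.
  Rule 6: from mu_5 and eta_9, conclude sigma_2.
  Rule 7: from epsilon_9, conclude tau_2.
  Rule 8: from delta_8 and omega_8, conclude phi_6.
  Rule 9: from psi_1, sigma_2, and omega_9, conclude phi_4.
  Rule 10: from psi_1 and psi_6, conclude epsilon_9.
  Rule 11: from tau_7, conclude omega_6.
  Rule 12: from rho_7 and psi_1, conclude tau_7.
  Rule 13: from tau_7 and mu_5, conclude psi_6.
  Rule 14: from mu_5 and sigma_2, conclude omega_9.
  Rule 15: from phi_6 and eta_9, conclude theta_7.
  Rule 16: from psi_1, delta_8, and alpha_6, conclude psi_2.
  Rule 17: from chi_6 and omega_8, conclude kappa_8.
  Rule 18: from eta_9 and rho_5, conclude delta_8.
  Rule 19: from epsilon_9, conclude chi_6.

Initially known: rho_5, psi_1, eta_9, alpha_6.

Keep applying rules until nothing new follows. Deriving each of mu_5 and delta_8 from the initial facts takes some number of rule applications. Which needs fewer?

delta_8: eta_9 and rho_5 hold, so delta_8 follows (Rule 18). [1 rule application]
mu_5: eta_9 and rho_5 hold, so delta_8 follows (Rule 18). From delta_8, Rule 1 gives mu_5. [2 rule applications]
delta_8 needs fewer.

delta_8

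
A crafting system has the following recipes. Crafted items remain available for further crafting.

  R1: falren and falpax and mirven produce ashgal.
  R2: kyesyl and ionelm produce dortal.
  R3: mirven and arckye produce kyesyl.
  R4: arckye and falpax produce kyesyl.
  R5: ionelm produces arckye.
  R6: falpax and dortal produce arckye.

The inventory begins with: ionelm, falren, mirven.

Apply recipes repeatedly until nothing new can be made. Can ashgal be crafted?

ashgal would need falren, falpax, and mirven (R1), but falpax is never obtained.

No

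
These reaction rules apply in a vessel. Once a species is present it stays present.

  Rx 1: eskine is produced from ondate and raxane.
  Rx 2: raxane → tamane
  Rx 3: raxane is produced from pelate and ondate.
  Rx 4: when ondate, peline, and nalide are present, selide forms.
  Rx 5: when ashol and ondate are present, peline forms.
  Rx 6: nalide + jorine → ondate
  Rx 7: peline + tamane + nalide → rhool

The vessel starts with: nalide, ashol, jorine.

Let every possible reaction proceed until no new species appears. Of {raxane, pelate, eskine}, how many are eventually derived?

0

raxane would need pelate and ondate (Rx 3), but pelate never forms.
No rule produces pelate, and it is not given.
eskine would need ondate and raxane (Rx 1), but raxane never forms.
None of the 3 are reached.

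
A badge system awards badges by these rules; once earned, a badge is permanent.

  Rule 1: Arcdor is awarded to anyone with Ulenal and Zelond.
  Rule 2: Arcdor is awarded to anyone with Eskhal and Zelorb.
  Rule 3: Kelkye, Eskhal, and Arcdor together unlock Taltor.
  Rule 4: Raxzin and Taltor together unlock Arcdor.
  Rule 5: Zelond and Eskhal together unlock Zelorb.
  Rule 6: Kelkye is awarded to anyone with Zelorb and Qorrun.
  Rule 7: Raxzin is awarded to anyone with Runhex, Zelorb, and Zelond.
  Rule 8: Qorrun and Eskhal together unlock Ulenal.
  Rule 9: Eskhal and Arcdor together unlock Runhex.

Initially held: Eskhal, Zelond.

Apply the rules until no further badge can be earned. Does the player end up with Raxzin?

Yes

With Zelond and Eskhal, Zelorb is earned (Rule 5).
With Eskhal and Zelorb, Arcdor is earned (Rule 2).
With Eskhal and Arcdor, Runhex is earned (Rule 9).
With Runhex, Zelorb, and Zelond, Raxzin is earned (Rule 7).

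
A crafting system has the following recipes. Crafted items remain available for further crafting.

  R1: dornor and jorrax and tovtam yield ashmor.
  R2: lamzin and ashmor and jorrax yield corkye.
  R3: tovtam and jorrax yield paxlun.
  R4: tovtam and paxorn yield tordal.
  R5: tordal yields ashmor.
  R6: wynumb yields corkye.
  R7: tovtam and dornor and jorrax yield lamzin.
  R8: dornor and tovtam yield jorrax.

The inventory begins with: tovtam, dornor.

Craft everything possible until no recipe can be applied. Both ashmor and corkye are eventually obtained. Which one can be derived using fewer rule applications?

ashmor: Using R8, dornor and tovtam make jorrax. Using R1, dornor, jorrax, and tovtam make ashmor. [2 rule applications]
corkye: dornor and tovtam → jorrax (R8). Using R7, tovtam, dornor, and jorrax make lamzin. Using R1, dornor, jorrax, and tovtam make ashmor. Using R2, lamzin, ashmor, and jorrax make corkye. [4 rule applications]
ashmor needs fewer.

ashmor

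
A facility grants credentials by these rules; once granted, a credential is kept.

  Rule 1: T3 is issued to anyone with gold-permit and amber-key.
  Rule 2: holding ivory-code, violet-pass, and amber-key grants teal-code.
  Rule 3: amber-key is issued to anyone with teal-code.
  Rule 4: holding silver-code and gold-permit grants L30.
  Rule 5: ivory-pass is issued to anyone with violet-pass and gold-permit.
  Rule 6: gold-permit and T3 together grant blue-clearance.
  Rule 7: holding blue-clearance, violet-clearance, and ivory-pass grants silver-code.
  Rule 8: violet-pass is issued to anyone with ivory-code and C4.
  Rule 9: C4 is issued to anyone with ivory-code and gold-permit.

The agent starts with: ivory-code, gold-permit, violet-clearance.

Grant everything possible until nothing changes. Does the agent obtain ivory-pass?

Holding ivory-code and gold-permit grants C4 (Rule 9).
Holding ivory-code and C4 grants violet-pass (Rule 8).
Holding violet-pass and gold-permit grants ivory-pass (Rule 5).

Yes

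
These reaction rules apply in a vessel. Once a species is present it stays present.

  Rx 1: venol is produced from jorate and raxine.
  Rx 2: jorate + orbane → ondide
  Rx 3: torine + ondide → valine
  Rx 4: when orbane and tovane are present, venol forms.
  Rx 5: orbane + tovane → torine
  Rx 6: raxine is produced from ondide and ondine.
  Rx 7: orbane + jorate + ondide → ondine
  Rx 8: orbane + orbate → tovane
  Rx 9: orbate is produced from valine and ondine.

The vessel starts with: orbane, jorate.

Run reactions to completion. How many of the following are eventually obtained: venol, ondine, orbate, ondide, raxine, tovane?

4

jorate and orbane present → ondide forms (Rx 2).
orbane, jorate, and ondide present → ondine forms (Rx 7).
ondide and ondine present → raxine forms (Rx 6).
jorate and raxine present → venol forms (Rx 1).
venol: reached.
ondine: reached.
orbate would need valine and ondine (Rx 9), but valine never forms.
ondide: reached.
raxine: reached.
tovane would need orbane and orbate (Rx 8), but orbate never forms.
Reached: venol, ondine, ondide, and raxine — 4 of the 6.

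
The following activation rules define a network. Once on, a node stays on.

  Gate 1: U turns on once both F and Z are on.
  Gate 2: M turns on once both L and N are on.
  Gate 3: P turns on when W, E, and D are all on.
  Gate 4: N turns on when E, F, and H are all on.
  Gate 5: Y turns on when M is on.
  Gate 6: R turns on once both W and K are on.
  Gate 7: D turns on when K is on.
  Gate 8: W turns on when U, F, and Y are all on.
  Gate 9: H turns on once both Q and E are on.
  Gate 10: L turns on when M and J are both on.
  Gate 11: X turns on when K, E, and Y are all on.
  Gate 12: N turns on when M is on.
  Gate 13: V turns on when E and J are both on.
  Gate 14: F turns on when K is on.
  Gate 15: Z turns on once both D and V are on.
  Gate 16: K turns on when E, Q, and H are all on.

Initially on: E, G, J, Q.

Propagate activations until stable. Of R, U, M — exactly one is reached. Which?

U

Gate 9: Q and E on → H on.
E and J are on, so V turns on (Gate 13).
Gate 16: E, Q, and H on → K on.
K is on, so D turns on (Gate 7).
Gate 14: K on → F on.
D and V are on, so Z turns on (Gate 15).
F and Z are on, so U turns on (Gate 1).
R would need W and K (Gate 6), but W never turns on. M would need L and N (Gate 2), but L never turns on.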